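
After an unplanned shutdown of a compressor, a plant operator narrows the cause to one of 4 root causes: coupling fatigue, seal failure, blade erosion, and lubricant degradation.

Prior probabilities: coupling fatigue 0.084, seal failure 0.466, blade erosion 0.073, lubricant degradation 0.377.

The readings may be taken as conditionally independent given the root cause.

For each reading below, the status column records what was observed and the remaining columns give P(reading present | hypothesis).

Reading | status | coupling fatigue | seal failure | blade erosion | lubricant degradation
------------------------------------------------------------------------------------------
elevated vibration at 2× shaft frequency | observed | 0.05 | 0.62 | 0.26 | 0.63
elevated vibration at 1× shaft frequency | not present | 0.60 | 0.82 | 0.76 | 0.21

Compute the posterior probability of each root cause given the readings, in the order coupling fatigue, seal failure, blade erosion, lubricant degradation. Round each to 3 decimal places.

0.007, 0.212, 0.019, 0.763

By Bayes' rule with conditional independence, the unnormalized weight for each hypothesis is prior × ∏ likelihoods (using 1 − P(present | H) for each absent reading):
  coupling fatigue: 0.084 × 0.05 × (1 − 0.60) = 0.00168
  seal failure: 0.466 × 0.62 × (1 − 0.82) = 0.052006
  blade erosion: 0.073 × 0.26 × (1 − 0.76) = 0.0045552
  lubricant degradation: 0.377 × 0.63 × (1 − 0.21) = 0.18763
The unnormalized weights sum to 0.24587.
P(coupling fatigue | evidence) = 0.00168 / 0.24587 ≈ 0.007
P(seal failure | evidence) = 0.052006 / 0.24587 ≈ 0.212
P(blade erosion | evidence) = 0.0045552 / 0.24587 ≈ 0.019
P(lubricant degradation | evidence) = 0.18763 / 0.24587 ≈ 0.763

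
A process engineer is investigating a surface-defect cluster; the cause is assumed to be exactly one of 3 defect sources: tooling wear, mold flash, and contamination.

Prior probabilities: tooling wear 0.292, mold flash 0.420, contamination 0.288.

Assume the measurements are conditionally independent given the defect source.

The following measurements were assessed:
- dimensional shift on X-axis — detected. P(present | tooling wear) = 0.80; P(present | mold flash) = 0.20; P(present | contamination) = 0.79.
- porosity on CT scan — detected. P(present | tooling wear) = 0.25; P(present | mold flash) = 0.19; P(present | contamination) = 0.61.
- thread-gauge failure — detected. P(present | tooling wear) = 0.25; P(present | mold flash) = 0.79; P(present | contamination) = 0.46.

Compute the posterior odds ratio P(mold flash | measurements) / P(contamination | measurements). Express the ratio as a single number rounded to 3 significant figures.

The normalizing constant cancels in an odds ratio, so compute prior × likelihood for the two hypotheses only:
  mold flash: 0.420 × 0.20 × 0.19 × 0.79 = 0.012608
  contamination: 0.288 × 0.79 × 0.61 × 0.46 = 0.063842
Posterior odds = 0.012608 / 0.063842 ≈ 0.197.

0.197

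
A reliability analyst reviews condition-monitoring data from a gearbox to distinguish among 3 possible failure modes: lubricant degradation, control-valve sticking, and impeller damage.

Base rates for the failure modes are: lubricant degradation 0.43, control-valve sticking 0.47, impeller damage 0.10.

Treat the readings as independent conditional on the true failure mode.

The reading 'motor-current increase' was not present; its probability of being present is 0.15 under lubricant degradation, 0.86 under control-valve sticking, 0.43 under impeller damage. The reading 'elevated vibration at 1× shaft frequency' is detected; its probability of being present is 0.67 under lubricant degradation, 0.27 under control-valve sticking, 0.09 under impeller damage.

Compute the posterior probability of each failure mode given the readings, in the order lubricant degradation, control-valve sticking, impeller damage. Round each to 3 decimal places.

0.914, 0.066, 0.019

By Bayes' rule with conditional independence, the unnormalized weight for each hypothesis is prior × ∏ likelihoods (using 1 − P(present | H) for each absent reading):
  lubricant degradation: 0.43 × (1 − 0.15) × 0.67 = 0.24489
  control-valve sticking: 0.47 × (1 − 0.86) × 0.27 = 0.017766
  impeller damage: 0.10 × (1 − 0.43) × 0.09 = 0.00513
Marginal likelihood of the evidence = 0.26778.
P(lubricant degradation | evidence) = 0.24489 / 0.26778 ≈ 0.914
P(control-valve sticking | evidence) = 0.017766 / 0.26778 ≈ 0.066
P(impeller damage | evidence) = 0.00513 / 0.26778 ≈ 0.019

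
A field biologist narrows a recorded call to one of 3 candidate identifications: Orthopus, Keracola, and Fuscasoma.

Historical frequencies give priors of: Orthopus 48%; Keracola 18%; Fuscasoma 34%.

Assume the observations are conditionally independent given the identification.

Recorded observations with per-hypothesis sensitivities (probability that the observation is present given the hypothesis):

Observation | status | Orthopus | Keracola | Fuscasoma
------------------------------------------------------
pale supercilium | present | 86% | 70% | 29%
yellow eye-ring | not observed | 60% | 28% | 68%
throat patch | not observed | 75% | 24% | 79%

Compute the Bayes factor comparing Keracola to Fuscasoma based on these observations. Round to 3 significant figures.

Take the product of per-observation likelihoods under each hypothesis (using 1 − P(present | H) for each absent observation), then divide.
  Keracola: 0.70 × (1 − 0.28) × (1 − 0.24) = 0.38304
  Fuscasoma: 0.29 × (1 − 0.68) × (1 − 0.79) = 0.019488
Bayes factor = 0.38304 / 0.019488 ≈ 19.7

19.7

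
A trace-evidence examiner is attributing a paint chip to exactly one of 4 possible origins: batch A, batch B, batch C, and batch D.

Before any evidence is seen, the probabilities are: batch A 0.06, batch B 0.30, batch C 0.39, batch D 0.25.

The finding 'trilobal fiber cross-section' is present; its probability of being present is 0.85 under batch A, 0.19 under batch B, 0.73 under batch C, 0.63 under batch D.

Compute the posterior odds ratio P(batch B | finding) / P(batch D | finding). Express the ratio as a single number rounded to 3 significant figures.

0.362

Posterior odds equal prior odds times the likelihood ratio; only the two competing hypotheses matter.
  batch B: 0.30 × 0.19 = 0.057
  batch D: 0.25 × 0.63 = 0.1575
Posterior odds = 0.057 / 0.1575 ≈ 0.362.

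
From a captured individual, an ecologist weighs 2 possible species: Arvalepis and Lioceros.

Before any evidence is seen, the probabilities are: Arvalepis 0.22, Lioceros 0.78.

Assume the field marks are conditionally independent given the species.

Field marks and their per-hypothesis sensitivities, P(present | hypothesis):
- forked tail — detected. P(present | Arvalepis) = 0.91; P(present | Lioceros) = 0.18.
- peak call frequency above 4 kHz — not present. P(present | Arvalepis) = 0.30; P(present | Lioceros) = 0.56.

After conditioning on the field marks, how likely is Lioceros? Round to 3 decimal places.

Multiply each prior by the joint likelihood of the field mark pattern (using 1 − P(present | H) for each absent field mark):
  Arvalepis: 0.22 × 0.91 × (1 − 0.30) = 0.14014
  Lioceros: 0.78 × 0.18 × (1 − 0.56) = 0.061776
Normalizing constant Z = 0.14014 + 0.061776 = 0.20192.
P(Lioceros | evidence) = 0.061776 / 0.20192 ≈ 0.306.

0.306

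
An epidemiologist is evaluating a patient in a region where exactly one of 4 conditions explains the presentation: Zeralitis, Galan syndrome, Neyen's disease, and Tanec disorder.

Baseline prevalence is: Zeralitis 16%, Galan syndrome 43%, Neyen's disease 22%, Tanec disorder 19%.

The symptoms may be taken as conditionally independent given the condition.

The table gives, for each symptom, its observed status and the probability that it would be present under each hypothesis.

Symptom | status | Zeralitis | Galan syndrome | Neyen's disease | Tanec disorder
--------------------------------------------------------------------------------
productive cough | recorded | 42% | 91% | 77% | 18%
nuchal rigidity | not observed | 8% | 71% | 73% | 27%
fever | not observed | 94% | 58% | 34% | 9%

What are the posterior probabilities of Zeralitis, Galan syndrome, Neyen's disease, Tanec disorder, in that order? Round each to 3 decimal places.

Multiply each prior by the joint likelihood of the symptom pattern (using 1 − P(present | H) for each absent symptom):
  Zeralitis: 0.16 × 0.42 × (1 − 0.08) × (1 − 0.94) = 0.0037094
  Galan syndrome: 0.43 × 0.91 × (1 − 0.71) × (1 − 0.58) = 0.04766
  Neyen's disease: 0.22 × 0.77 × (1 − 0.73) × (1 − 0.34) = 0.030187
  Tanec disorder: 0.19 × 0.18 × (1 − 0.27) × (1 − 0.09) = 0.022719
The unnormalized weights sum to 0.10428.
P(Zeralitis | evidence) = 0.0037094 / 0.10428 ≈ 0.036
P(Galan syndrome | evidence) = 0.04766 / 0.10428 ≈ 0.457
P(Neyen's disease | evidence) = 0.030187 / 0.10428 ≈ 0.289
P(Tanec disorder | evidence) = 0.022719 / 0.10428 ≈ 0.218

0.036, 0.457, 0.289, 0.218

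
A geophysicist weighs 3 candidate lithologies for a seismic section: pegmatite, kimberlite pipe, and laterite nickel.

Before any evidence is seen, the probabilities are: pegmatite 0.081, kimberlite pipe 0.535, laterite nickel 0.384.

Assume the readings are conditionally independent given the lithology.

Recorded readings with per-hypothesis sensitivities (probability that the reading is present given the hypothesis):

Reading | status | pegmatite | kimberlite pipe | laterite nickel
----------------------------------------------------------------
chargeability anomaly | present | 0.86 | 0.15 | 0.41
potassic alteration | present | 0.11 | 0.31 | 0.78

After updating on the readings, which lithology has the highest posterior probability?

laterite nickel

For each hypothesis, the unnormalized posterior weight is prior × product of the reading likelihoods:
  pegmatite: 0.081 × 0.86 × 0.11 = 0.0076626
  kimberlite pipe: 0.535 × 0.15 × 0.31 = 0.024878
  laterite nickel: 0.384 × 0.41 × 0.78 = 0.1228
Normalizing constant Z = 0.0076626 + 0.024878 + 0.1228 = 0.15534.
P(pegmatite | evidence) ≈ 0.0076626 / 0.15534 ≈ 0.049
P(kimberlite pipe | evidence) ≈ 0.024878 / 0.15534 ≈ 0.160
P(laterite nickel | evidence) ≈ 0.1228 / 0.15534 ≈ 0.791
The largest is 0.791, so laterite nickel is most probable.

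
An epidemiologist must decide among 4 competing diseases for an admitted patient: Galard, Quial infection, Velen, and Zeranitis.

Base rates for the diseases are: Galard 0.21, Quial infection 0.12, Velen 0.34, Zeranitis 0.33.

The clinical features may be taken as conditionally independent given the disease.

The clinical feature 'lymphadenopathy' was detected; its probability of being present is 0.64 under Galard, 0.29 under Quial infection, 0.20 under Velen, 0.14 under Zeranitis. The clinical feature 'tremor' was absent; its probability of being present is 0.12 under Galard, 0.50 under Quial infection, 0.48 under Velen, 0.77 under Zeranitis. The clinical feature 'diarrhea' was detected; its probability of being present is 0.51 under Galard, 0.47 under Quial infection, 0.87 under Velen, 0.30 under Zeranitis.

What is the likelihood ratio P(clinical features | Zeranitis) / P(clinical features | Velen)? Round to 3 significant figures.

0.107

Take the product of per-clinical feature likelihoods under each hypothesis (using 1 − P(present | H) for each absent clinical feature), then divide.
  Zeranitis: 0.14 × (1 − 0.77) × 0.30 = 0.00966
  Velen: 0.20 × (1 − 0.48) × 0.87 = 0.09048
Bayes factor = 0.00966 / 0.09048 ≈ 0.107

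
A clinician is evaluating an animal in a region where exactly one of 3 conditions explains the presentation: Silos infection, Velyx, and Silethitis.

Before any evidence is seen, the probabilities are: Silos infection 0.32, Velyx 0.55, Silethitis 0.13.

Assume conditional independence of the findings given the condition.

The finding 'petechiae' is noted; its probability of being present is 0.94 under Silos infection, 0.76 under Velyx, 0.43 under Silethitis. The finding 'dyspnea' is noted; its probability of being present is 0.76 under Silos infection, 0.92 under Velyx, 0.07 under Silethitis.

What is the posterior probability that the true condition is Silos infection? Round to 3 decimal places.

0.370

Multiply each prior by the joint likelihood of the evidence pattern:
  Silos infection: 0.32 × 0.94 × 0.76 = 0.22861
  Velyx: 0.55 × 0.76 × 0.92 = 0.38456
  Silethitis: 0.13 × 0.43 × 0.07 = 0.003913
Marginal likelihood of the evidence = 0.61708.
P(Silos infection | evidence) = 0.22861 / 0.61708 ≈ 0.370.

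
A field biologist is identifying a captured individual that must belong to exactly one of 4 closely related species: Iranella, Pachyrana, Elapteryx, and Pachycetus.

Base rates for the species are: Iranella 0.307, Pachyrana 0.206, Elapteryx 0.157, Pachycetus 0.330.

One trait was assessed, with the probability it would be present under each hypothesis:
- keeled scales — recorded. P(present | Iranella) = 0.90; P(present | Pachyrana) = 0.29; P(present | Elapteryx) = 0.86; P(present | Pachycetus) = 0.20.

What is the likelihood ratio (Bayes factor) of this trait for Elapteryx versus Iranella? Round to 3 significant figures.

Likelihood of this trait under each hypothesis:
  Elapteryx: 0.86
  Iranella: 0.9
Bayes factor = 0.86 / 0.9 ≈ 0.956

0.956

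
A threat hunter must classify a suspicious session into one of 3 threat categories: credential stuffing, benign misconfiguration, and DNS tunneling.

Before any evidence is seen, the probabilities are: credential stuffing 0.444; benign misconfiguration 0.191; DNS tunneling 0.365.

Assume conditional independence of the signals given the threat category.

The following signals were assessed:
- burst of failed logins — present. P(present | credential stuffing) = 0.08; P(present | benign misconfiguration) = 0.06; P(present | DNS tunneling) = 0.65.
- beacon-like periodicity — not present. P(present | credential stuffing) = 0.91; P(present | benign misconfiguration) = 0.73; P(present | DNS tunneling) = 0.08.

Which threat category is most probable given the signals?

DNS tunneling

By Bayes' rule with conditional independence, the unnormalized weight for each hypothesis is prior × ∏ likelihoods (using 1 − P(present | H) for each absent signal):
  credential stuffing: 0.444 × 0.08 × (1 − 0.91) = 0.0031968
  benign misconfiguration: 0.191 × 0.06 × (1 − 0.73) = 0.0030942
  DNS tunneling: 0.365 × 0.65 × (1 − 0.08) = 0.21827
Marginal likelihood of the evidence = 0.22456.
P(credential stuffing | evidence) ≈ 0.0031968 / 0.22456 ≈ 0.014
P(benign misconfiguration | evidence) ≈ 0.0030942 / 0.22456 ≈ 0.014
P(DNS tunneling | evidence) ≈ 0.21827 / 0.22456 ≈ 0.972
The largest is 0.972, so DNS tunneling is most probable.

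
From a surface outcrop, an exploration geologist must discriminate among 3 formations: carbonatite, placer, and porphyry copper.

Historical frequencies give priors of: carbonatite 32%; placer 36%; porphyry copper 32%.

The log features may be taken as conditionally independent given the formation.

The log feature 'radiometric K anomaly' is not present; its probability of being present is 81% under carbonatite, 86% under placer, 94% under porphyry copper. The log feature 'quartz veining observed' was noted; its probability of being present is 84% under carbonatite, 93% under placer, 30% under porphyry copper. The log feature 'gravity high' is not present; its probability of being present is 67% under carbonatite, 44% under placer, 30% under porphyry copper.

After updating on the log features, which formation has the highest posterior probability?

By Bayes' rule with conditional independence, the unnormalized weight for each hypothesis is prior × ∏ likelihoods (using 1 − P(present | H) for each absent log feature):
  carbonatite: 0.32 × (1 − 0.81) × 0.84 × (1 − 0.67) = 0.016854
  placer: 0.36 × (1 − 0.86) × 0.93 × (1 − 0.44) = 0.026248
  porphyry copper: 0.32 × (1 − 0.94) × 0.30 × (1 − 0.30) = 0.004032
Marginal likelihood of the evidence = 0.047134.
P(carbonatite | evidence) ≈ 0.016854 / 0.047134 ≈ 0.358
P(placer | evidence) ≈ 0.026248 / 0.047134 ≈ 0.557
P(porphyry copper | evidence) ≈ 0.004032 / 0.047134 ≈ 0.086
The largest is 0.557, so placer is most probable.

placer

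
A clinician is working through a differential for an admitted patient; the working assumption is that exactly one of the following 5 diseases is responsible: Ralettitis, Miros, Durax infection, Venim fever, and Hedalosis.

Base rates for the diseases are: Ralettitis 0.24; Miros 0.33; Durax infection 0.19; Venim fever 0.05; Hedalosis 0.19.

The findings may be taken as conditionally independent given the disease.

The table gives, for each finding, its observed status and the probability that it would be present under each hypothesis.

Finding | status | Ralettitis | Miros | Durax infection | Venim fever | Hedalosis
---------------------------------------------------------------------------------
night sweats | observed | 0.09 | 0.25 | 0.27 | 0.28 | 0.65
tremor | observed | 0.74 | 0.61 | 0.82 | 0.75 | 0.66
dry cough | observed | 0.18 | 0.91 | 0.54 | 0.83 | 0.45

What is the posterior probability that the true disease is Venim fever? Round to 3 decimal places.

0.075

By Bayes' rule with conditional independence, the unnormalized weight for each hypothesis is prior × ∏ likelihoods:
  Ralettitis: 0.24 × 0.09 × 0.74 × 0.18 = 0.0028771
  Miros: 0.33 × 0.25 × 0.61 × 0.91 = 0.045796
  Durax infection: 0.19 × 0.27 × 0.82 × 0.54 = 0.022716
  Venim fever: 0.05 × 0.28 × 0.75 × 0.83 = 0.008715
  Hedalosis: 0.19 × 0.65 × 0.66 × 0.45 = 0.03668
The unnormalized weights sum to 0.11678.
P(Venim fever | evidence) = 0.008715 / 0.11678 ≈ 0.075.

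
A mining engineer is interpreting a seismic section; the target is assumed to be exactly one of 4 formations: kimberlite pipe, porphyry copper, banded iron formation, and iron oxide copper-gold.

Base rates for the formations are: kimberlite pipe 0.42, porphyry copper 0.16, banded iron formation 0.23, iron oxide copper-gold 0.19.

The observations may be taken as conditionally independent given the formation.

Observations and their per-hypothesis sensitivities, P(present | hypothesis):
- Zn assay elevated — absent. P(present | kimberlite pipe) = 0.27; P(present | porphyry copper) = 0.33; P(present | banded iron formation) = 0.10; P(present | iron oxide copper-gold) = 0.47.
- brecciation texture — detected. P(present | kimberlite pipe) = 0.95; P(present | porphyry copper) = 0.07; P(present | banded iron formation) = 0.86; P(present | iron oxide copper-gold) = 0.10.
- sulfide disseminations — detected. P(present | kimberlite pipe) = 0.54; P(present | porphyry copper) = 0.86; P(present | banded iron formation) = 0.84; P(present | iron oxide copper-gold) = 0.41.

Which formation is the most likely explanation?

kimberlite pipe

By Bayes' rule with conditional independence, the unnormalized weight for each hypothesis is prior × ∏ likelihoods (using 1 − P(present | H) for each absent observation):
  kimberlite pipe: 0.42 × (1 − 0.27) × 0.95 × 0.54 = 0.15729
  porphyry copper: 0.16 × (1 − 0.33) × 0.07 × 0.86 = 0.0064534
  banded iron formation: 0.23 × (1 − 0.10) × 0.86 × 0.84 = 0.14954
  iron oxide copper-gold: 0.19 × (1 − 0.47) × 0.10 × 0.41 = 0.0041287
Normalizing constant Z = 0.15729 + 0.0064534 + 0.14954 + 0.0041287 = 0.3174.
P(kimberlite pipe | evidence) ≈ 0.15729 / 0.3174 ≈ 0.496
P(porphyry copper | evidence) ≈ 0.0064534 / 0.3174 ≈ 0.020
P(banded iron formation | evidence) ≈ 0.14954 / 0.3174 ≈ 0.471
P(iron oxide copper-gold | evidence) ≈ 0.0041287 / 0.3174 ≈ 0.013
The largest is 0.496, so kimberlite pipe is most probable.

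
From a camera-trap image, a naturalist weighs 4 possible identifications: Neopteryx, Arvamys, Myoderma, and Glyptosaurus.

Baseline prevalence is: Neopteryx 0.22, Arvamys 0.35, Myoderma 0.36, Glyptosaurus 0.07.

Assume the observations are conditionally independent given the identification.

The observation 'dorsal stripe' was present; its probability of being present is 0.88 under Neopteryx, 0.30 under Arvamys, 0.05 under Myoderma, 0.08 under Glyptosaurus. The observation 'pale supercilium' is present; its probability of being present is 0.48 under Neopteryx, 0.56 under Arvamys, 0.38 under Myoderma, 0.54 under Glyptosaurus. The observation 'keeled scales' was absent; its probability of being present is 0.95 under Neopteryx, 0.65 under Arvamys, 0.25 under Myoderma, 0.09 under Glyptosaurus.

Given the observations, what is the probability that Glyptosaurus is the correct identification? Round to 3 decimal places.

Multiply each prior by the joint likelihood of the evidence pattern (using 1 − P(present | H) for each absent observation):
  Neopteryx: 0.22 × 0.88 × 0.48 × (1 − 0.95) = 0.0046464
  Arvamys: 0.35 × 0.30 × 0.56 × (1 − 0.65) = 0.02058
  Myoderma: 0.36 × 0.05 × 0.38 × (1 − 0.25) = 0.00513
  Glyptosaurus: 0.07 × 0.08 × 0.54 × (1 − 0.09) = 0.0027518
Normalizing constant Z = 0.0046464 + 0.02058 + 0.00513 + 0.0027518 = 0.033108.
P(Glyptosaurus | evidence) = 0.0027518 / 0.033108 ≈ 0.083.

0.083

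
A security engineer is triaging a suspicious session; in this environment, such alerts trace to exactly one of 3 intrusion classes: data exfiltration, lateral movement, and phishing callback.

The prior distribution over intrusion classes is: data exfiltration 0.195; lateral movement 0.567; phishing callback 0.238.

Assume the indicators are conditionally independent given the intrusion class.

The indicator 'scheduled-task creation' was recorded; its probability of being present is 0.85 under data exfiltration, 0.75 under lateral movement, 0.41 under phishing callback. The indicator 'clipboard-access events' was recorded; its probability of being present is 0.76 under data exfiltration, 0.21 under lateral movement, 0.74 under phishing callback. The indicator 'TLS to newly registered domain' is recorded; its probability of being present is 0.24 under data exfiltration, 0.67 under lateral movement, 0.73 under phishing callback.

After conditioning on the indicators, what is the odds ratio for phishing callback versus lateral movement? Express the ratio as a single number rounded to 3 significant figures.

Unnormalized posterior weight (prior times the indicator likelihoods) for each of the two hypotheses:
  phishing callback: 0.238 × 0.41 × 0.74 × 0.73 = 0.052713
  lateral movement: 0.567 × 0.75 × 0.21 × 0.67 = 0.059833
Posterior odds = 0.052713 / 0.059833 ≈ 0.881.

0.881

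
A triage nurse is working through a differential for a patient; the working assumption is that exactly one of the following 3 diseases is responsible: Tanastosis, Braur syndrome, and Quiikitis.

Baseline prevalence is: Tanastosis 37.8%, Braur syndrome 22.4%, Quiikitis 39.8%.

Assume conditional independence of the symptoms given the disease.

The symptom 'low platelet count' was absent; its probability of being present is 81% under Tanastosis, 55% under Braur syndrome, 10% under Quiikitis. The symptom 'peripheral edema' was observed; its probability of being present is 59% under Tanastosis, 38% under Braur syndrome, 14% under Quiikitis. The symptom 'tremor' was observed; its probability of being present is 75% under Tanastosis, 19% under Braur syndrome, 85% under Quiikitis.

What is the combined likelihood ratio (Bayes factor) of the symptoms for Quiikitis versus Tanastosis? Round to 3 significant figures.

The Bayes factor is the ratio of the joint likelihoods of the symptom pattern under the two hypotheses (using 1 − P(present | H) for each absent symptom).
  Quiikitis: (1 − 0.10) × 0.14 × 0.85 = 0.1071
  Tanastosis: (1 − 0.81) × 0.59 × 0.75 = 0.084075
Bayes factor = 0.1071 / 0.084075 ≈ 1.27

1.27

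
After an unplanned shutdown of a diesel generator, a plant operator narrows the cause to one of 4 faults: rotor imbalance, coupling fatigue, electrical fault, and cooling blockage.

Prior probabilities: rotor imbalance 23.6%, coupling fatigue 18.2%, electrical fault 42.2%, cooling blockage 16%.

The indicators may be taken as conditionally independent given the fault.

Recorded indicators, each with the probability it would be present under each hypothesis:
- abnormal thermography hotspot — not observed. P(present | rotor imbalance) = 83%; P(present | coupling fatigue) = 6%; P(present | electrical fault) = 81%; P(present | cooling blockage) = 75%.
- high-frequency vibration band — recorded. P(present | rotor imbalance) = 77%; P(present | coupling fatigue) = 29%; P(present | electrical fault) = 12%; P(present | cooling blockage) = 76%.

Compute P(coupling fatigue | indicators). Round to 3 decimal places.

0.412

For each hypothesis, the unnormalized posterior weight is prior × product of the indicator likelihoods (using 1 − P(present | H) for each absent indicator):
  rotor imbalance: 0.236 × (1 − 0.83) × 0.77 = 0.030892
  coupling fatigue: 0.182 × (1 − 0.06) × 0.29 = 0.049613
  electrical fault: 0.422 × (1 − 0.81) × 0.12 = 0.0096216
  cooling blockage: 0.160 × (1 − 0.75) × 0.76 = 0.0304
The unnormalized weights sum to 0.12053.
P(coupling fatigue | evidence) = 0.049613 / 0.12053 ≈ 0.412.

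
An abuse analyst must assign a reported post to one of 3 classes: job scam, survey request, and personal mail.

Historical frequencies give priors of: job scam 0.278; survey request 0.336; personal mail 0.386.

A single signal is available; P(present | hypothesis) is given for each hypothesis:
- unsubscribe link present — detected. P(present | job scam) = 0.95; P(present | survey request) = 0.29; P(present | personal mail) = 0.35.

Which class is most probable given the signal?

Multiply each prior by the likelihood of the signal:
  job scam: 0.278 × 0.95 = 0.2641
  survey request: 0.336 × 0.29 = 0.09744
  personal mail: 0.386 × 0.35 = 0.1351
Normalizing constant Z = 0.2641 + 0.09744 + 0.1351 = 0.49664.
P(job scam | evidence) ≈ 0.2641 / 0.49664 ≈ 0.532
P(survey request | evidence) ≈ 0.09744 / 0.49664 ≈ 0.196
P(personal mail | evidence) ≈ 0.1351 / 0.49664 ≈ 0.272
The largest is 0.532, so job scam is most probable.

job scam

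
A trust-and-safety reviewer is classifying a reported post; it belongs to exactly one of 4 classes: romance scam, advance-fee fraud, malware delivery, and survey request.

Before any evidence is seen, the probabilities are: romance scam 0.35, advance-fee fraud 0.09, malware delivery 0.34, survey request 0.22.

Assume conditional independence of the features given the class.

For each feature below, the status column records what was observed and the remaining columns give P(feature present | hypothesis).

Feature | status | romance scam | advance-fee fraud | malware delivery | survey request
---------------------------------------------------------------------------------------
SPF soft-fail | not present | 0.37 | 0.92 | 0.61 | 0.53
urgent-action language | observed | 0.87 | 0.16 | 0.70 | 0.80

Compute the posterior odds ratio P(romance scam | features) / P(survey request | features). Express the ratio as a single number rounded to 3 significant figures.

2.32

Unnormalized posterior weight (prior times the feature likelihoods) for each of the two hypotheses (using 1 − P(present | H) for each absent feature):
  romance scam: 0.35 × (1 − 0.37) × 0.87 = 0.19183
  survey request: 0.22 × (1 − 0.53) × 0.80 = 0.08272
Posterior odds = 0.19183 / 0.08272 ≈ 2.32.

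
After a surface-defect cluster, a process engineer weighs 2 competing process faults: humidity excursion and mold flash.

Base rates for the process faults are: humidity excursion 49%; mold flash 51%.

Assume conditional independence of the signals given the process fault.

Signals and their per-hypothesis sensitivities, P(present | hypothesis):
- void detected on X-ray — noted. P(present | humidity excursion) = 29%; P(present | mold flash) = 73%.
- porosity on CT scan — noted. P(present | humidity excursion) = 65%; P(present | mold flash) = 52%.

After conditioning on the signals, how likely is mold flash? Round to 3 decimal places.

For each hypothesis, the unnormalized posterior weight is prior × product of the signal likelihoods:
  humidity excursion: 0.49 × 0.29 × 0.65 = 0.092365
  mold flash: 0.51 × 0.73 × 0.52 = 0.1936
The unnormalized weights sum to 0.28596.
P(mold flash | evidence) = 0.1936 / 0.28596 ≈ 0.677.

0.677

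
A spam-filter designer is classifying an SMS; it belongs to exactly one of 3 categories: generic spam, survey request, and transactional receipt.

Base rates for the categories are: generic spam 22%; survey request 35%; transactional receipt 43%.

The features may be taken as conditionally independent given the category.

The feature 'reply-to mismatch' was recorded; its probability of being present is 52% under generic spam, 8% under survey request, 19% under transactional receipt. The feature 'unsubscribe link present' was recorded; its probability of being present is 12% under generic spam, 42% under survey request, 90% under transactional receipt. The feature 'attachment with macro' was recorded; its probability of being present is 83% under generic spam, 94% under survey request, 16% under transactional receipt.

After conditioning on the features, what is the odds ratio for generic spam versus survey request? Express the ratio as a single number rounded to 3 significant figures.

1.03

Unnormalized posterior weight (prior times the feature likelihoods) for each of the two hypotheses:
  generic spam: 0.22 × 0.52 × 0.12 × 0.83 = 0.011394
  survey request: 0.35 × 0.08 × 0.42 × 0.94 = 0.011054
Posterior odds = 0.011394 / 0.011054 ≈ 1.03.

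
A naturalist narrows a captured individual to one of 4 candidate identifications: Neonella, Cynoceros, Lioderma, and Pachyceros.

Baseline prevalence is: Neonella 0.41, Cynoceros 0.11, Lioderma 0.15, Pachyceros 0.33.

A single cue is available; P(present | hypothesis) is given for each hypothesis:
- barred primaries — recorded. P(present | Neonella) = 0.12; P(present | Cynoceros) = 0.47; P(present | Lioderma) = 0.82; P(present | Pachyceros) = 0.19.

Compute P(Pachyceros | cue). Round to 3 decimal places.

For each hypothesis, the unnormalized posterior weight is prior × likelihood:
  Neonella: 0.41 × 0.12 = 0.0492
  Cynoceros: 0.11 × 0.47 = 0.0517
  Lioderma: 0.15 × 0.82 = 0.123
  Pachyceros: 0.33 × 0.19 = 0.0627
Normalizing constant Z = 0.0492 + 0.0517 + 0.123 + 0.0627 = 0.2866.
P(Pachyceros | evidence) = 0.0627 / 0.2866 ≈ 0.219.

0.219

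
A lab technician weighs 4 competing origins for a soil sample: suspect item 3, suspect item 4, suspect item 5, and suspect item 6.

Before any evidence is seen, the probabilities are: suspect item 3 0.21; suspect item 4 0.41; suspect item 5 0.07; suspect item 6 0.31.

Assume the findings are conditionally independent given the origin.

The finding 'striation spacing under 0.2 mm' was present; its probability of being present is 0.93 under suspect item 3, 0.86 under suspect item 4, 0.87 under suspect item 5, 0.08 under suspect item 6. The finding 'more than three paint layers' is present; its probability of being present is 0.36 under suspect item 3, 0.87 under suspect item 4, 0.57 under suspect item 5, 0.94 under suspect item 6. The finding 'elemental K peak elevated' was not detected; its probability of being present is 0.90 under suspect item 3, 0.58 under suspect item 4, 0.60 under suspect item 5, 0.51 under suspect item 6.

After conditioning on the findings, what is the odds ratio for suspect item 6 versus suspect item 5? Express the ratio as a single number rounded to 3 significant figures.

Unnormalized posterior weight (prior times the finding likelihoods) for each of the two hypotheses (using 1 − P(present | H) for each absent finding):
  suspect item 6: 0.31 × 0.08 × 0.94 × (1 − 0.51) = 0.011423
  suspect item 5: 0.07 × 0.87 × 0.57 × (1 − 0.60) = 0.013885
Odds(suspect item 6 : suspect item 5) = 0.011423 / 0.013885 ≈ 0.823.

0.823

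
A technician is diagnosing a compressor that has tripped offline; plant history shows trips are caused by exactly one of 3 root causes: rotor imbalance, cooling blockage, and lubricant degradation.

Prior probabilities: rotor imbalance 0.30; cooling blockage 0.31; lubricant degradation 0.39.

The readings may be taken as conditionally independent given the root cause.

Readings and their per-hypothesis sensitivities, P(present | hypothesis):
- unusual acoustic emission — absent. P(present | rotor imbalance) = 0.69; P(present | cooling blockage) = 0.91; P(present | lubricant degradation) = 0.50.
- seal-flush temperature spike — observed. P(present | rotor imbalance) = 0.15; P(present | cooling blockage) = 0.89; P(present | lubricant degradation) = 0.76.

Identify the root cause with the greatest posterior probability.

lubricant degradation

By Bayes' rule with conditional independence, the unnormalized weight for each hypothesis is prior × ∏ likelihoods (using 1 − P(present | H) for each absent reading):
  rotor imbalance: 0.30 × (1 − 0.69) × 0.15 = 0.01395
  cooling blockage: 0.31 × (1 − 0.91) × 0.89 = 0.024831
  lubricant degradation: 0.39 × (1 − 0.50) × 0.76 = 0.1482
Normalizing constant Z = 0.01395 + 0.024831 + 0.1482 = 0.18698.
P(rotor imbalance | evidence) ≈ 0.01395 / 0.18698 ≈ 0.075
P(cooling blockage | evidence) ≈ 0.024831 / 0.18698 ≈ 0.133
P(lubricant degradation | evidence) ≈ 0.1482 / 0.18698 ≈ 0.793
The largest is 0.793, so lubricant degradation is most probable.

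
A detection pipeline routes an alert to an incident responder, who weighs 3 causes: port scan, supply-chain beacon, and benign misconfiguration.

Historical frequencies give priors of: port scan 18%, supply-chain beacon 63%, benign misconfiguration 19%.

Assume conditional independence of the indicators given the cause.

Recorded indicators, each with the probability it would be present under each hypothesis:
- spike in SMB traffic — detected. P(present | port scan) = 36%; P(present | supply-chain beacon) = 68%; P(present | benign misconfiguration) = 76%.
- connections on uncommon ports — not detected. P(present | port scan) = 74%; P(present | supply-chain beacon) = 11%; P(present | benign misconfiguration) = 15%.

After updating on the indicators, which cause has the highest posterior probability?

Multiply each prior by the joint likelihood of the indicator pattern (using 1 − P(present | H) for each absent indicator):
  port scan: 0.18 × 0.36 × (1 − 0.74) = 0.016848
  supply-chain beacon: 0.63 × 0.68 × (1 − 0.11) = 0.38128
  benign misconfiguration: 0.19 × 0.76 × (1 − 0.15) = 0.12274
Normalizing constant Z = 0.016848 + 0.38128 + 0.12274 = 0.52086.
P(port scan | evidence) ≈ 0.016848 / 0.52086 ≈ 0.032
P(supply-chain beacon | evidence) ≈ 0.38128 / 0.52086 ≈ 0.732
P(benign misconfiguration | evidence) ≈ 0.12274 / 0.52086 ≈ 0.236
The largest is 0.732, so supply-chain beacon is most probable.

supply-chain beacon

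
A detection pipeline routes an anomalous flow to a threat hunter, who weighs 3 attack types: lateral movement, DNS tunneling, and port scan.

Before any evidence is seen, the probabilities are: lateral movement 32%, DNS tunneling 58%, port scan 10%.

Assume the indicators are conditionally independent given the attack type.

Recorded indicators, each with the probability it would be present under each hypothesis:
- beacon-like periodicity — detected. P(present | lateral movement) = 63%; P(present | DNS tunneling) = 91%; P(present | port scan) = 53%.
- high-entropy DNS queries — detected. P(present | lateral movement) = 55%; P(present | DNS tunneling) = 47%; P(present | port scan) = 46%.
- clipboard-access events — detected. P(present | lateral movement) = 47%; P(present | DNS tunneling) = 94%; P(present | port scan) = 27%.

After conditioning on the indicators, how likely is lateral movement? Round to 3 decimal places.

Multiply each prior by the joint likelihood of the indicator pattern:
  lateral movement: 0.32 × 0.63 × 0.55 × 0.47 = 0.052114
  DNS tunneling: 0.58 × 0.91 × 0.47 × 0.94 = 0.23318
  port scan: 0.10 × 0.53 × 0.46 × 0.27 = 0.0065826
Marginal likelihood of the evidence = 0.29188.
P(lateral movement | evidence) = 0.052114 / 0.29188 ≈ 0.179.

0.179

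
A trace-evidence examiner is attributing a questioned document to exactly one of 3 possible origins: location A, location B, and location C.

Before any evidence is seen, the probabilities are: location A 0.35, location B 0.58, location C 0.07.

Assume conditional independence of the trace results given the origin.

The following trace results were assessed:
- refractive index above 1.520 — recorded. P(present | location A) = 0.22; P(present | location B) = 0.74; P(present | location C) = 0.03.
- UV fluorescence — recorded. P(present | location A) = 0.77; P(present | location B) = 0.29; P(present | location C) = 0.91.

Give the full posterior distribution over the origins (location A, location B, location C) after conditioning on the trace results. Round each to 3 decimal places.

Multiply each prior by the joint likelihood of the trace result pattern:
  location A: 0.35 × 0.22 × 0.77 = 0.05929
  location B: 0.58 × 0.74 × 0.29 = 0.12447
  location C: 0.07 × 0.03 × 0.91 = 0.001911
The unnormalized weights sum to 0.18567.
P(location A | evidence) = 0.05929 / 0.18567 ≈ 0.319
P(location B | evidence) = 0.12447 / 0.18567 ≈ 0.670
P(location C | evidence) = 0.001911 / 0.18567 ≈ 0.010

0.319, 0.670, 0.010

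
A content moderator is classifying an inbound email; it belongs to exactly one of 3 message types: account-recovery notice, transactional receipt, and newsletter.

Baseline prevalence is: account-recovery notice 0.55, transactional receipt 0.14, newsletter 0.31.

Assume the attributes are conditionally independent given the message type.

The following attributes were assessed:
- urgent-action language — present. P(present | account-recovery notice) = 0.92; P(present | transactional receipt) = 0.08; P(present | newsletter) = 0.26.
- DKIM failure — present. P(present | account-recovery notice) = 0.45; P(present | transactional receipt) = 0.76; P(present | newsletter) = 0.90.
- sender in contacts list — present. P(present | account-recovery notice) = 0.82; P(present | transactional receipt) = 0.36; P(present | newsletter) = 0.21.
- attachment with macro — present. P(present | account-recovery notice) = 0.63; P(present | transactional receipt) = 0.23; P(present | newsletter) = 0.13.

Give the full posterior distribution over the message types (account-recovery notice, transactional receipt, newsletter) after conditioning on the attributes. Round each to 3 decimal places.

0.978, 0.006, 0.016

Multiply each prior by the joint likelihood of the attribute pattern:
  account-recovery notice: 0.55 × 0.92 × 0.45 × 0.82 × 0.63 = 0.11763
  transactional receipt: 0.14 × 0.08 × 0.76 × 0.36 × 0.23 = 0.00070479
  newsletter: 0.31 × 0.26 × 0.90 × 0.21 × 0.13 = 0.0019803
The unnormalized weights sum to 0.12031.
P(account-recovery notice | evidence) = 0.11763 / 0.12031 ≈ 0.978
P(transactional receipt | evidence) = 0.00070479 / 0.12031 ≈ 0.006
P(newsletter | evidence) = 0.0019803 / 0.12031 ≈ 0.016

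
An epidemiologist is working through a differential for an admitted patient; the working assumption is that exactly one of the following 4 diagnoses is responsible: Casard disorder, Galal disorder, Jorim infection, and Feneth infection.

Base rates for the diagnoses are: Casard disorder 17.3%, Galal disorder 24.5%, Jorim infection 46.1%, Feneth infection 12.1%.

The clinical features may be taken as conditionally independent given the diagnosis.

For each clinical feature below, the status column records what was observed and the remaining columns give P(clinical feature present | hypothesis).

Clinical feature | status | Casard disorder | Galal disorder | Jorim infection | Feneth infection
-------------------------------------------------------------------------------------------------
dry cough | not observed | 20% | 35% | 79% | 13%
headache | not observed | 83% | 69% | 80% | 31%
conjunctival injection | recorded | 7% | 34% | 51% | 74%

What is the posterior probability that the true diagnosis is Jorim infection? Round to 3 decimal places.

0.120

By Bayes' rule with conditional independence, the unnormalized weight for each hypothesis is prior × ∏ likelihoods (using 1 − P(present | H) for each absent clinical feature):
  Casard disorder: 0.173 × (1 − 0.20) × (1 − 0.83) × 0.07 = 0.001647
  Galal disorder: 0.245 × (1 − 0.35) × (1 − 0.69) × 0.34 = 0.016785
  Jorim infection: 0.461 × (1 − 0.79) × (1 − 0.80) × 0.51 = 0.0098746
  Feneth infection: 0.121 × (1 − 0.13) × (1 − 0.31) × 0.74 = 0.053751
The unnormalized weights sum to 0.082057.
P(Jorim infection | evidence) = 0.0098746 / 0.082057 ≈ 0.120.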